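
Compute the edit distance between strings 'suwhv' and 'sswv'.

Let D[i][j] be the edit distance between the first i characters of 'suwhv' and the first j characters of 'sswv', with D[i][0] = i, D[0][j] = j, and D[i][j] = D[i-1][j-1] if the characters match, else 1 + min(D[i-1][j], D[i][j-1], D[i-1][j-1]). Filling the table (rows: prefixes of 'suwhv', columns: prefixes of 'sswv'):
     ε  s  s  w  v
  ε  0  1  2  3  4
  s  1  0  1  2  3
  u  2  1  1  2  3
  w  3  2  2  1  2
  h  4  3  3  2  2
  v  5  4  4  3  2
The bottom-right entry gives D[5][4] = 2, so no sequence of fewer than 2 edits works. Backtracking through the table gives one optimal edit sequence (2 edits):
  suwhv → sswhv (sub u→s @2)
  sswhv → sswv (del h @4)
Edit distance = 2.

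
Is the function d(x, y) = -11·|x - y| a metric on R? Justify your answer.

No. With c = -11 < 0, d fails non-negativity: d(2, 4) = -11·|2 - 4| = -11·2 = -22 < 0.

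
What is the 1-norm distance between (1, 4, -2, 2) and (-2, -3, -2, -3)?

Σ|x_i - y_i| = |1 - (-2)| + |4 - (-3)| + |-2 - (-2)| + |2 - (-3)| = 3 + 7 + 0 + 5 = 15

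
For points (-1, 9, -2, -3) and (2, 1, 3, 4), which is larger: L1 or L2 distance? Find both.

L1 = |-1 - 2| + |9 - 1| + |-2 - 3| + |-3 - 4| = 3 + 8 + 5 + 7 = 23
L2 = √(3² + 8² + 5² + 7²) = √147 ≈ 12.1244
L1 ≥ L2 always (equality iff movement is along one axis); L1 > L2 here.
Ratio L1/L2 = 23/√147 ≈ 1.897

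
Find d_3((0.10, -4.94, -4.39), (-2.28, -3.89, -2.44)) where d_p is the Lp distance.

(Σ|x_i - y_i|^3)^(1/3) = (|0.1 - (-2.28)|^3 + |-4.94 - (-3.89)|^3 + |-4.39 - (-2.44)|^3)^(1/3)
= (2.38^3 + 1.05^3 + 1.95^3)^(1/3) ≈ (13.4813 + 1.1576 + 7.4149)^(1/3) = (22.0538)^(1/3) ≈ 2.8043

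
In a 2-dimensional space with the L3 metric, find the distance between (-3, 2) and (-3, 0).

(Σ|x_i - y_i|^3)^(1/3) = (|-3 - (-3)|^3 + |2 - 0|^3)^(1/3)
= (0^3 + 2^3)^(1/3) = (0 + 8)^(1/3) = (8)^(1/3) = 2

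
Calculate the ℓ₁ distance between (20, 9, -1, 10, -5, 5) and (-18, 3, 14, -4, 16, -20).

Σ|x_i - y_i| = |20 - (-18)| + |9 - 3| + |-1 - 14| + |10 - (-4)| + |-5 - 16| + |5 - (-20)| = 38 + 6 + 15 + 14 + 21 + 25 = 119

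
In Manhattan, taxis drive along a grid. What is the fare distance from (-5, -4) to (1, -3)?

Σ|x_i - y_i| = |-5 - 1| + |-4 - (-3)| = 6 + 1 = 7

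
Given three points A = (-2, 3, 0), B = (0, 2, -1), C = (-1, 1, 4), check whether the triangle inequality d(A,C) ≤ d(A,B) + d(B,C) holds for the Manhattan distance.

d(A,B) = 2 + 1 + 1 = 4, d(B,C) = 1 + 1 + 5 = 7, d(A,C) = 1 + 2 + 4 = 7.
d(A,C) = 7 ≤ 4 + 7 = 11. Triangle inequality is satisfied.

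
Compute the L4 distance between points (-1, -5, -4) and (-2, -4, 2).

(Σ|x_i - y_i|^4)^(1/4) = (|-1 - (-2)|^4 + |-5 - (-4)|^4 + |-4 - 2|^4)^(1/4)
= (1^4 + 1^4 + 6^4)^(1/4) = (1 + 1 + 1296)^(1/4) = (1298)^(1/4) ≈ 6.0023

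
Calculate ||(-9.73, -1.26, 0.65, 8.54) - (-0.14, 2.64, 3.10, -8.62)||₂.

√(Σ(x_i - y_i)²) = √((-9.73 - (-0.14))² + (-1.26 - 2.64)² + (0.65 - 3.1)² + (8.54 - (-8.62))²)
= √((-9.59)² + (-3.9)² + (-2.45)² + 17.16²) = √(91.9681 + 15.21 + 6.0025 + 294.4656) = √407.6462 ≈ 20.1903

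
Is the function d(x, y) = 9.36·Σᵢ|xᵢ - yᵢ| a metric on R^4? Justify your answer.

Yes. The L1 (Manhattan) norm induces a metric on R^4, and multiplying a metric by a positive constant 9.36 > 0 preserves all four axioms: non-negativity (9.36·||x-y|| ≥ 0), identity (9.36·||x-y|| = 0 ⟺ ||x-y|| = 0 ⟺ x = y), symmetry (||x-y|| = ||y-x||), and the triangle inequality (9.36·||x-z|| ≤ 9.36·||x-y|| + 9.36·||y-z||). So d is a metric.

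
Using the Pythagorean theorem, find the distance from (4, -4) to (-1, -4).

√(Σ(x_i - y_i)²) = √((4 - (-1))² + (-4 - (-4))²)
= √(5² + 0²) = √(25 + 0) = √25 = 5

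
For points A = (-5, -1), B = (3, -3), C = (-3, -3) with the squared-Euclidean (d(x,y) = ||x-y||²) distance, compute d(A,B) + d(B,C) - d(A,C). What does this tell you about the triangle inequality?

d(A,B) = 8² + 2² = 68, d(B,C) = 6² + 0² = 36, d(A,C) = 2² + 2² = 8.
d(A,B) + d(B,C) - d(A,C) = 68 + 36 - 8 = 104 - 8 = 96. This is ≥ 0, so the triangle inequality holds for these points.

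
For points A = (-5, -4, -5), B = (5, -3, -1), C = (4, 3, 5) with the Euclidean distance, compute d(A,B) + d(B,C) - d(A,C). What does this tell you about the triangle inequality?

d(A,B) = √(10² + 1² + 4²) = √117 ≈ 10.8167, d(B,C) = √(1² + 6² + 6²) = √73 ≈ 8.544, d(A,C) = √(9² + 7² + 10²) = √230 ≈ 15.1658.
d(A,B) + d(B,C) - d(A,C) = 10.8167 + 8.544 - 15.1658 = 19.3607 - 15.1658 = 4.1949 (to 4 decimal places). This is ≥ 0, so the triangle inequality holds for these points.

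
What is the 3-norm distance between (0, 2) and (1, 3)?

(Σ|x_i - y_i|^3)^(1/3) = (|0 - 1|^3 + |2 - 3|^3)^(1/3)
= (1^3 + 1^3)^(1/3) = (1 + 1)^(1/3) = (2)^(1/3) ≈ 1.2599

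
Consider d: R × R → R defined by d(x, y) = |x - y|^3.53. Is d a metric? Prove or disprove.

No. d(x,y) = |x-y|^3.53 fails the triangle inequality since p = 3.53 > 1. Counterexample: x = -2, y = 5, z = 7. d(x,z) = |-2 - 7|^3.53 = 9^3.53 ≈ 2336.0173, but d(x,y) + d(y,z) = 7^3.53 + 2^3.53 ≈ 962.0465 + 11.5514 = 973.5979. Since 2336.0173 > 973.5979, the triangle inequality is violated.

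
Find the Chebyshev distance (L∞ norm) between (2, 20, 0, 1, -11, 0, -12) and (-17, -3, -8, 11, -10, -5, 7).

max(|x_i - y_i|) = max(|2 - (-17)|, |20 - (-3)|, |0 - (-8)|, |1 - 11|, |-11 - (-10)|, |0 - (-5)|, |-12 - 7|) = max(19, 23, 8, 10, 1, 5, 19) = 23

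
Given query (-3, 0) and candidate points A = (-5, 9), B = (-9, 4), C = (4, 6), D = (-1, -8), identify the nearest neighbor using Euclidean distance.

Distances: d(A) ≈ 9.2195, d(B) ≈ 7.2111, d(C) ≈ 9.2195, d(D) ≈ 8.2462. Nearest: B = (-9, 4) with distance 7.2111.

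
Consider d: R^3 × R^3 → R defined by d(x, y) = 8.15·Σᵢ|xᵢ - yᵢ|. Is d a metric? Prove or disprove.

Yes. The L1 (Manhattan) norm induces a metric on R^3, and multiplying a metric by a positive constant 8.15 > 0 preserves all four axioms: non-negativity (8.15·||x-y|| ≥ 0), identity (8.15·||x-y|| = 0 ⟺ ||x-y|| = 0 ⟺ x = y), symmetry (||x-y|| = ||y-x||), and the triangle inequality (8.15·||x-z|| ≤ 8.15·||x-y|| + 8.15·||y-z||). So d is a metric.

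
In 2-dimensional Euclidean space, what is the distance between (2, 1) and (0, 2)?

√(Σ(x_i - y_i)²) = √((2 - 0)² + (1 - 2)²)
= √(2² + (-1)²) = √(4 + 1) = √5 ≈ 2.2361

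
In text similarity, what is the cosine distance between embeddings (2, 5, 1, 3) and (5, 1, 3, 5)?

With u = (2, 5, 1, 3), v = (5, 1, 3, 5):
u·v = 2·5 + 5·1 + 1·3 + 3·5 = 10 + 5 + 3 + 15 = 33.
|u| = √(2² + 5² + 1² + 3²) = √39, |v| = √(5² + 1² + 3² + 5²) = √60, so |u||v| = √(39·60) = √2340.
cos θ = (u·v)/(|u||v|) = 33/√2340 ≈ 0.6822
Cosine distance = 1 - cos θ ≈ 1 - 0.6822 = 0.3178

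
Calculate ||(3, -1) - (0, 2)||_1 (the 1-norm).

Σ|x_i - y_i| = |3 - 0| + |-1 - 2| = 3 + 3 = 6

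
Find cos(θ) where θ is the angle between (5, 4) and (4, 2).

With u = (5, 4), v = (4, 2):
u·v = 5·4 + 4·2 = 20 + 8 = 28.
|u| = √(5² + 4²) = √41, |v| = √(4² + 2²) = √20, so |u||v| = √(41·20) = √820.
cos θ = (u·v)/(|u||v|) = 28/√820 ≈ 0.9778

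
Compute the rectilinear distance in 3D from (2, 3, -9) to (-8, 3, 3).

Σ|x_i - y_i| = |2 - (-8)| + |3 - 3| + |-9 - 3| = 10 + 0 + 12 = 22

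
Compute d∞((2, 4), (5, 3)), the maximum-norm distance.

max(|x_i - y_i|) = max(|2 - 5|, |4 - 3|) = max(3, 1) = 3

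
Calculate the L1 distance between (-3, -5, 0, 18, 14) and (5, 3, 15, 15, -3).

Σ|x_i - y_i| = |-3 - 5| + |-5 - 3| + |0 - 15| + |18 - 15| + |14 - (-3)| = 8 + 8 + 15 + 3 + 17 = 51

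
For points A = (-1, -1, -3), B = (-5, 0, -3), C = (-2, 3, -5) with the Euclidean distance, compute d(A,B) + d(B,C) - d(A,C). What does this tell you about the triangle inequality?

d(A,B) = √(4² + 1² + 0²) = √17 ≈ 4.1231, d(B,C) = √(3² + 3² + 2²) = √22 ≈ 4.6904, d(A,C) = √(1² + 4² + 2²) = √21 ≈ 4.5826.
d(A,B) + d(B,C) - d(A,C) = 4.1231 + 4.6904 - 4.5826 = 8.8135 - 4.5826 = 4.2309 (to 4 decimal places). This is ≥ 0, so the triangle inequality holds for these points.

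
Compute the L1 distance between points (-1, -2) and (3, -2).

Σ|x_i - y_i| = |-1 - 3| + |-2 - (-2)| = 4 + 0 = 4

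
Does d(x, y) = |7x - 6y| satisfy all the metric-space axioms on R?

No. d fails symmetry: d(7, 6) = |7·7 - 6·6| = |13| = 13, but d(6, 7) = |7·6 - 6·7| = |0| = 0. Since 13 ≠ 0, d(x,y) ≠ d(y,x) in general.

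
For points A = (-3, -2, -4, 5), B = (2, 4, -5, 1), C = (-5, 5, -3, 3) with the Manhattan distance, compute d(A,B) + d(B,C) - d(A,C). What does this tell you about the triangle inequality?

d(A,B) = 5 + 6 + 1 + 4 = 16, d(B,C) = 7 + 1 + 2 + 2 = 12, d(A,C) = 2 + 7 + 1 + 2 = 12.
d(A,B) + d(B,C) - d(A,C) = 16 + 12 - 12 = 28 - 12 = 16. This is ≥ 0, so the triangle inequality holds for these points.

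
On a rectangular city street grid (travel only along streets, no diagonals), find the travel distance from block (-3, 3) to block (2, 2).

Σ|x_i - y_i| = |-3 - 2| + |3 - 2| = 5 + 1 = 6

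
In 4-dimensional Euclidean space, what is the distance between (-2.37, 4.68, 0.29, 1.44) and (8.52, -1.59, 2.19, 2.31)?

√(Σ(x_i - y_i)²) = √((-2.37 - 8.52)² + (4.68 - (-1.59))² + (0.29 - 2.19)² + (1.44 - 2.31)²)
= √((-10.89)² + 6.27² + (-1.9)² + (-0.87)²) = √(118.5921 + 39.3129 + 3.61 + 0.7569) = √162.2719 ≈ 12.7386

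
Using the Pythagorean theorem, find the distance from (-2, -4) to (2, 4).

√(Σ(x_i - y_i)²) = √((-2 - 2)² + (-4 - 4)²)
= √((-4)² + (-8)²) = √(16 + 64) = √80 ≈ 8.9443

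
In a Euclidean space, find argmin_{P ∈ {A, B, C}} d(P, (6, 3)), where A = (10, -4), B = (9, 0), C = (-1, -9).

Distances: d(A) ≈ 8.0623, d(B) ≈ 4.2426, d(C) ≈ 13.8924. Nearest: B = (9, 0) with distance 4.2426.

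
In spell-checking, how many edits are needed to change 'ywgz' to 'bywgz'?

Let D[i][j] be the edit distance between the first i characters of 'ywgz' and the first j characters of 'bywgz', with D[i][0] = i, D[0][j] = j, and D[i][j] = D[i-1][j-1] if the characters match, else 1 + min(D[i-1][j], D[i][j-1], D[i-1][j-1]). Filling the table (rows: prefixes of 'ywgz', columns: prefixes of 'bywgz'):
     ε  b  y  w  g  z
  ε  0  1  2  3  4  5
  y  1  1  1  2  3  4
  w  2  2  2  1  2  3
  g  3  3  3  2  1  2
  z  4  4  4  3  2  1
The bottom-right entry gives D[4][5] = 1, so no sequence of fewer than 1 edit works. Backtracking through the table gives one optimal edit sequence (1 edit):
  ywgz → bywgz (ins b @1)
Edit distance = 1.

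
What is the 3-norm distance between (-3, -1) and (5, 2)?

(Σ|x_i - y_i|^3)^(1/3) = (|-3 - 5|^3 + |-1 - 2|^3)^(1/3)
= (8^3 + 3^3)^(1/3) = (512 + 27)^(1/3) = (539)^(1/3) ≈ 8.1382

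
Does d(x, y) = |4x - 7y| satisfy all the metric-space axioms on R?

No. d fails symmetry: d(2, 8) = |4·2 - 7·8| = |-48| = 48, but d(8, 2) = |4·8 - 7·2| = |18| = 18. Since 48 ≠ 18, d(x,y) ≠ d(y,x) in general.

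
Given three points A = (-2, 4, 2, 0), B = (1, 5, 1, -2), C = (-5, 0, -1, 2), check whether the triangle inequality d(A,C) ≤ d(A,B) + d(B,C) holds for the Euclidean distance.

d(A,B) = √(3² + 1² + 1² + 2²) = √15 ≈ 3.873, d(B,C) = √(6² + 5² + 2² + 4²) = √81 = 9, d(A,C) = √(3² + 4² + 3² + 2²) = √38 ≈ 6.1644.
d(A,C) ≈ 6.1644 ≤ 3.873 + 9 = 12.873. Triangle inequality is satisfied.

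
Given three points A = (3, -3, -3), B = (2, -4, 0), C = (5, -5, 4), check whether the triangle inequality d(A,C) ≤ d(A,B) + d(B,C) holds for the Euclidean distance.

d(A,B) = √(1² + 1² + 3²) = √11 ≈ 3.3166, d(B,C) = √(3² + 1² + 4²) = √26 ≈ 5.099, d(A,C) = √(2² + 2² + 7²) = √57 ≈ 7.5498.
d(A,C) ≈ 7.5498 ≤ 3.3166 + 5.099 = 8.4156. Triangle inequality is satisfied.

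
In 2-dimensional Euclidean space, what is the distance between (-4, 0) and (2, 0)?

√(Σ(x_i - y_i)²) = √((-4 - 2)² + (0 - 0)²)
= √((-6)² + 0²) = √(36 + 0) = √36 = 6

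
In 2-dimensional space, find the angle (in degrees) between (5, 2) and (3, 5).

With u = (5, 2), v = (3, 5):
u·v = 5·3 + 2·5 = 15 + 10 = 25.
|u| = √(5² + 2²) = √29, |v| = √(3² + 5²) = √34, so |u||v| = √(29·34) = √986.
cos θ = (u·v)/(|u||v|) = 25/√986 ≈ 0.796162
θ = arccos(0.796162) ≈ 37.23°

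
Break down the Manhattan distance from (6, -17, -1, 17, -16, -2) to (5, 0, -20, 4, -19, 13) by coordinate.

Σ|x_i - y_i| = |6 - 5| + |-17 - 0| + |-1 - (-20)| + |17 - 4| + |-16 - (-19)| + |-2 - 13| = 1 + 17 + 19 + 13 + 3 + 15 = 68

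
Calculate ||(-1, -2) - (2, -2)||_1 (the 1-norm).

Σ|x_i - y_i| = |-1 - 2| + |-2 - (-2)| = 3 + 0 = 3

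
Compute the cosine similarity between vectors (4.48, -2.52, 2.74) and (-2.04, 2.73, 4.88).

With u = (4.48, -2.52, 2.74), v = (-2.04, 2.73, 4.88):
u·v = 4.48·(-2.04) + (-2.52)·2.73 + 2.74·4.88 = (-9.1392) + (-6.8796) + 13.3712 = -2.6476.
|u| = √(4.48² + (-2.52)² + 2.74²) = √(20.0704 + 6.3504 + 7.5076) = √33.9284, |v| = √((-2.04)² + 2.73² + 4.88²) = √(4.1616 + 7.4529 + 23.8144) = √35.4289.
cos θ = (u·v)/(|u||v|) = -2.6476/(√33.9284·√35.4289) ≈ -0.0764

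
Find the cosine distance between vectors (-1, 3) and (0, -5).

With u = (-1, 3), v = (0, -5):
u·v = (-1)·0 + 3·(-5) = 0 + (-15) = -15.
|u| = √((-1)² + 3²) = √10, |v| = √(0² + (-5)²) = √25, so |u||v| = √(10·25) = √250.
cos θ = (u·v)/(|u||v|) = -15/√250 ≈ -0.9487
Cosine distance = 1 - cos θ ≈ 1 - (-0.9487) = 1.9487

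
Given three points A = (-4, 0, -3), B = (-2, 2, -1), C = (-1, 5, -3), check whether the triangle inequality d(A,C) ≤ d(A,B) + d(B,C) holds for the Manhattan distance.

d(A,B) = 2 + 2 + 2 = 6, d(B,C) = 1 + 3 + 2 = 6, d(A,C) = 3 + 5 + 0 = 8.
d(A,C) = 8 ≤ 6 + 6 = 12. Triangle inequality is satisfied.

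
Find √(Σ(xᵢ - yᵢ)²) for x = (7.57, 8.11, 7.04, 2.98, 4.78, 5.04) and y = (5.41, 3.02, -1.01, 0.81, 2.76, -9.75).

√(Σ(x_i - y_i)²) = √((7.57 - 5.41)² + (8.11 - 3.02)² + (7.04 - (-1.01))² + (2.98 - 0.81)² + (4.78 - 2.76)² + (5.04 - (-9.75))²)
= √(2.16² + 5.09² + 8.05² + 2.17² + 2.02² + 14.79²) = √(4.6656 + 25.9081 + 64.8025 + 4.7089 + 4.0804 + 218.7441) = √322.9096 ≈ 17.9697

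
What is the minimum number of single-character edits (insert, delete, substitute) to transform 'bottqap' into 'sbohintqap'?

Let D[i][j] be the edit distance between the first i characters of 'bottqap' and the first j characters of 'sbohintqap', with D[i][0] = i, D[0][j] = j, and D[i][j] = D[i-1][j-1] if the characters match, else 1 + min(D[i-1][j], D[i][j-1], D[i-1][j-1]). Filling the table (rows: prefixes of 'bottqap', columns: prefixes of 'sbohintqap'):
     ε  s  b  o  h  i  n  t  q  a  p
  ε  0  1  2  3  4  5  6  7  8  9 10
  b  1  1  1  2  3  4  5  6  7  8  9
  o  2  2  2  1  2  3  4  5  6  7  8
  t  3  3  3  2  2  3  4  4  5  6  7
  t  4  4  4  3  3  3  4  4  5  6  7
  q  5  5  5  4  4  4  4  5  4  5  6
  a  6  6  6  5  5  5  5  5  5  4  5
  p  7  7  7  6  6  6  6  6  6  5  4
The bottom-right entry gives D[7][10] = 4, so no sequence of fewer than 4 edits works. Backtracking through the table gives one optimal edit sequence (4 edits):
  bottqap → sbottqap (ins s @1)
  sbottqap → sbohttqap (ins h @4)
  sbohttqap → sbohittqap (ins i @5)
  sbohittqap → sbohintqap (sub t→n @6)
Edit distance = 4.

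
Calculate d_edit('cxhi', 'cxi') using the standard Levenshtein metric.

Let D[i][j] be the edit distance between the first i characters of 'cxhi' and the first j characters of 'cxi', with D[i][0] = i, D[0][j] = j, and D[i][j] = D[i-1][j-1] if the characters match, else 1 + min(D[i-1][j], D[i][j-1], D[i-1][j-1]). Filling the table (rows: prefixes of 'cxhi', columns: prefixes of 'cxi'):
     ε  c  x  i
  ε  0  1  2  3
  c  1  0  1  2
  x  2  1  0  1
  h  3  2  1  1
  i  4  3  2  1
The bottom-right entry gives D[4][3] = 1, so no sequence of fewer than 1 edit works. Backtracking through the table gives one optimal edit sequence (1 edit):
  cxhi → cxi (del h @3)
Edit distance = 1.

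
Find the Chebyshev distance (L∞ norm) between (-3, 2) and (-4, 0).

max(|x_i - y_i|) = max(|-3 - (-4)|, |2 - 0|) = max(1, 2) = 2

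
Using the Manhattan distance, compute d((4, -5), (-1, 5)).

Σ|x_i - y_i| = |4 - (-1)| + |-5 - 5| = 5 + 10 = 15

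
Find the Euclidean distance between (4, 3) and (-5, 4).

√(Σ(x_i - y_i)²) = √((4 - (-5))² + (3 - 4)²)
= √(9² + (-1)²) = √(81 + 1) = √82 ≈ 9.0554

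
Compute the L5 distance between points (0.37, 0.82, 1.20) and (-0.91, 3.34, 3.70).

(Σ|x_i - y_i|^5)^(1/5) = (|0.37 - (-0.91)|^5 + |0.82 - 3.34|^5 + |1.2 - 3.7|^5)^(1/5)
= (1.28^5 + 2.52^5 + 2.5^5)^(1/5) ≈ (3.436 + 101.6255 + 97.6562)^(1/5) = (202.7177)^(1/5) ≈ 2.8932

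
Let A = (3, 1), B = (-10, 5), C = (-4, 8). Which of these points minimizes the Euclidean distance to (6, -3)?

Distances: d(A) = 5, d(B) ≈ 17.8885, d(C) ≈ 14.8661. Nearest: A = (3, 1) with distance 5.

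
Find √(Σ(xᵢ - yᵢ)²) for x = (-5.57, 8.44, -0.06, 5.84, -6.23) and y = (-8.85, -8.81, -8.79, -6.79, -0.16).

√(Σ(x_i - y_i)²) = √((-5.57 - (-8.85))² + (8.44 - (-8.81))² + (-0.06 - (-8.79))² + (5.84 - (-6.79))² + (-6.23 - (-0.16))²)
= √(3.28² + 17.25² + 8.73² + 12.63² + (-6.07)²) = √(10.7584 + 297.5625 + 76.2129 + 159.5169 + 36.8449) = √580.8956 ≈ 24.1018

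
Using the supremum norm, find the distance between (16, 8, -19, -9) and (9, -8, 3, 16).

max(|x_i - y_i|) = max(|16 - 9|, |8 - (-8)|, |-19 - 3|, |-9 - 16|) = max(7, 16, 22, 25) = 25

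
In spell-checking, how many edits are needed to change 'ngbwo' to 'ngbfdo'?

Let D[i][j] be the edit distance between the first i characters of 'ngbwo' and the first j characters of 'ngbfdo', with D[i][0] = i, D[0][j] = j, and D[i][j] = D[i-1][j-1] if the characters match, else 1 + min(D[i-1][j], D[i][j-1], D[i-1][j-1]). Filling the table (rows: prefixes of 'ngbwo', columns: prefixes of 'ngbfdo'):
     ε  n  g  b  f  d  o
  ε  0  1  2  3  4  5  6
  n  1  0  1  2  3  4  5
  g  2  1  0  1  2  3  4
  b  3  2  1  0  1  2  3
  w  4  3  2  1  1  2  3
  o  5  4  3  2  2  2  2
The bottom-right entry gives D[5][6] = 2, so no sequence of fewer than 2 edits works. Backtracking through the table gives one optimal edit sequence (2 edits):
  ngbwo → ngbfwo (ins f @4)
  ngbfwo → ngbfdo (sub w→d @5)
Edit distance = 2.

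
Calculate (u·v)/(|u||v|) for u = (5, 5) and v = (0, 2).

With u = (5, 5), v = (0, 2):
u·v = 5·0 + 5·2 = 0 + 10 = 10.
|u| = √(5² + 5²) = √50, |v| = √(0² + 2²) = √4, so |u||v| = √(50·4) = √200.
cos θ = (u·v)/(|u||v|) = 10/√200 ≈ 0.7071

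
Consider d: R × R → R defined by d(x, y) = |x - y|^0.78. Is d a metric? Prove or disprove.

Yes. With 0 < p = 0.78 ≤ 1, d(x,y) = |x-y|^0.78 is a metric on R. Non-negativity and symmetry are immediate; |x-y|^0.78 = 0 ⟺ |x-y| = 0 ⟺ x = y. For the triangle inequality, the function t ↦ t^0.78 is subadditive on [0,∞) when p ≤ 1, so |x-z|^0.78 ≤ (|x-y| + |y-z|)^0.78 ≤ |x-y|^0.78 + |y-z|^0.78.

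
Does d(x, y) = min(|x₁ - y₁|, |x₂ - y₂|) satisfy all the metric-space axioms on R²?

No. d fails identity of indiscernibles: take x = (5, 0) and y = (5, 7). Then d(x,y) = min(|5 - 5|, |0 - 7|) = min(0, 7) = 0, yet x ≠ y.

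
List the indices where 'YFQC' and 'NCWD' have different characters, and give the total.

Differing positions: 1, 2, 3, 4. Hamming distance = 4.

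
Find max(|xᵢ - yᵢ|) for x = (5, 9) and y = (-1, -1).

max(|x_i - y_i|) = max(|5 - (-1)|, |9 - (-1)|) = max(6, 10) = 10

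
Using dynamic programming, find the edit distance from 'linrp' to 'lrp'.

Let D[i][j] be the edit distance between the first i characters of 'linrp' and the first j characters of 'lrp', with D[i][0] = i, D[0][j] = j, and D[i][j] = D[i-1][j-1] if the characters match, else 1 + min(D[i-1][j], D[i][j-1], D[i-1][j-1]). Filling the table (rows: prefixes of 'linrp', columns: prefixes of 'lrp'):
     ε  l  r  p
  ε  0  1  2  3
  l  1  0  1  2
  i  2  1  1  2
  n  3  2  2  2
  r  4  3  2  3
  p  5  4  3  2
The bottom-right entry gives D[5][3] = 2, so no sequence of fewer than 2 edits works. Backtracking through the table gives one optimal edit sequence (2 edits):
  linrp → lnrp (del i @2)
  lnrp → lrp (del n @2)
Edit distance = 2.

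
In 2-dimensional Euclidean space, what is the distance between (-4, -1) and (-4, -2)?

√(Σ(x_i - y_i)²) = √((-4 - (-4))² + (-1 - (-2))²)
= √(0² + 1²) = √(0 + 1) = √1 = 1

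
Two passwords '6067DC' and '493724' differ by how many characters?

Differing positions: 1, 2, 3, 5, 6. Hamming distance = 5.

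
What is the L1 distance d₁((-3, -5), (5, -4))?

Σ|x_i - y_i| = |-3 - 5| + |-5 - (-4)| = 8 + 1 = 9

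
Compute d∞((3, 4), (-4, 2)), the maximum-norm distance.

max(|x_i - y_i|) = max(|3 - (-4)|, |4 - 2|) = max(7, 2) = 7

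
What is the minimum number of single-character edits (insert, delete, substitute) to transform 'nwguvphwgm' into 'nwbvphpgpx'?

Let D[i][j] be the edit distance between the first i characters of 'nwguvphwgm' and the first j characters of 'nwbvphpgpx', with D[i][0] = i, D[0][j] = j, and D[i][j] = D[i-1][j-1] if the characters match, else 1 + min(D[i-1][j], D[i][j-1], D[i-1][j-1]). Filling the table (rows: prefixes of 'nwguvphwgm', columns: prefixes of 'nwbvphpgpx'):
     ε  n  w  b  v  p  h  p  g  p  x
  ε  0  1  2  3  4  5  6  7  8  9 10
  n  1  0  1  2  3  4  5  6  7  8  9
  w  2  1  0  1  2  3  4  5  6  7  8
  g  3  2  1  1  2  3  4  5  5  6  7
  u  4  3  2  2  2  3  4  5  6  6  7
  v  5  4  3  3  2  3  4  5  6  7  7
  p  6  5  4  4  3  2  3  4  5  6  7
  h  7  6  5  5  4  3  2  3  4  5  6
  w  8  7  6  6  5  4  3  3  4  5  6
  g  9  8  7  7  6  5  4  4  3  4  5
  m 10  9  8  8  7  6  5  5  4  4  5
The bottom-right entry gives D[10][10] = 5, so no sequence of fewer than 5 edits works. Backtracking through the table gives one optimal edit sequence (5 edits):
  nwguvphwgm → nwuvphwgm (del g @3)
  nwuvphwgm → nwbvphwgm (sub u→b @3)
  nwbvphwgm → nwbvphpgm (sub w→p @7)
  nwbvphpgm → nwbvphpgpm (ins p @9)
  nwbvphpgpm → nwbvphpgpx (sub m→x @10)
Edit distance = 5.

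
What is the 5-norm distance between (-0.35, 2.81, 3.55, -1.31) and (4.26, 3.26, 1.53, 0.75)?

(Σ|x_i - y_i|^5)^(1/5) = (|-0.35 - 4.26|^5 + |2.81 - 3.26|^5 + |3.55 - 1.53|^5 + |-1.31 - 0.75|^5)^(1/5)
= (4.61^5 + 0.45^5 + 2.02^5 + 2.06^5)^(1/5) ≈ (2082.1146 + 0.0185 + 33.6323 + 37.0968)^(1/5) = (2152.8622)^(1/5) ≈ 4.6409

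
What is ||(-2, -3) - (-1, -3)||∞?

max(|x_i - y_i|) = max(|-2 - (-1)|, |-3 - (-3)|) = max(1, 0) = 1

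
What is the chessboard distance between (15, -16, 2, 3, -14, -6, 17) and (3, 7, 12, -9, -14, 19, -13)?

max(|x_i - y_i|) = max(|15 - 3|, |-16 - 7|, |2 - 12|, |3 - (-9)|, |-14 - (-14)|, |-6 - 19|, |17 - (-13)|) = max(12, 23, 10, 12, 0, 25, 30) = 30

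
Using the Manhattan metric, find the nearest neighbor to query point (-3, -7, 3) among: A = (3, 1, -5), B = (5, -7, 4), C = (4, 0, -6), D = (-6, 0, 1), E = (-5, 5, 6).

Distances: d(A) = 22, d(B) = 9, d(C) = 23, d(D) = 12, d(E) = 17. Nearest: B = (5, -7, 4) with distance 9.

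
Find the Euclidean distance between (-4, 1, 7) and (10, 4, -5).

√(Σ(x_i - y_i)²) = √((-4 - 10)² + (1 - 4)² + (7 - (-5))²)
= √((-14)² + (-3)² + 12²) = √(196 + 9 + 144) = √349 ≈ 18.6815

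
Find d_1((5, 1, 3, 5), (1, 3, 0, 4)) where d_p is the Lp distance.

Σ|x_i - y_i| = |5 - 1| + |1 - 3| + |3 - 0| + |5 - 4| = 4 + 2 + 3 + 1 = 10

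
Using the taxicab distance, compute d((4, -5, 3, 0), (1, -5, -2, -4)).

Σ|x_i - y_i| = |4 - 1| + |-5 - (-5)| + |3 - (-2)| + |0 - (-4)| = 3 + 0 + 5 + 4 = 12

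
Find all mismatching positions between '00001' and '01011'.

Differing positions: 2, 4. Hamming distance = 2.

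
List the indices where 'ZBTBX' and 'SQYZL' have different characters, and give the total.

Differing positions: 1, 2, 3, 4, 5. Hamming distance = 5.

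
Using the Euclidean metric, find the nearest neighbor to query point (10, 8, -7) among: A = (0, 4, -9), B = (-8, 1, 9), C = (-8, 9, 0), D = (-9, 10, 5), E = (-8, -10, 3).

Distances: d(A) ≈ 10.9545, d(B) ≈ 25.0799, d(C) ≈ 19.3391, d(D) ≈ 22.561, d(E) ≈ 27.3496. Nearest: A = (0, 4, -9) with distance 10.9545.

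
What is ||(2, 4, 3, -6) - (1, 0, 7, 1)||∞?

max(|x_i - y_i|) = max(|2 - 1|, |4 - 0|, |3 - 7|, |-6 - 1|) = max(1, 4, 4, 7) = 7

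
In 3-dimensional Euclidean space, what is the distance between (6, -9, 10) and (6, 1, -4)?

√(Σ(x_i - y_i)²) = √((6 - 6)² + (-9 - 1)² + (10 - (-4))²)
= √(0² + (-10)² + 14²) = √(0 + 100 + 196) = √296 ≈ 17.2047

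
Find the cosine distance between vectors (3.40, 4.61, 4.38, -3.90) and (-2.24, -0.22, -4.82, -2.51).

With u = (3.40, 4.61, 4.38, -3.90), v = (-2.24, -0.22, -4.82, -2.51):
u·v = 3.4·(-2.24) + 4.61·(-0.22) + 4.38·(-4.82) + (-3.9)·(-2.51) = (-7.616) + (-1.0142) + (-21.1116) + 9.789 = -19.9528.
|u| = √(3.4² + 4.61² + 4.38² + (-3.9)²) = √(11.56 + 21.2521 + 19.1844 + 15.21) = √67.2065, |v| = √((-2.24)² + (-0.22)² + (-4.82)² + (-2.51)²) = √(5.0176 + 0.0484 + 23.2324 + 6.3001) = √34.5985.
cos θ = (u·v)/(|u||v|) = -19.9528/(√67.2065·√34.5985) ≈ -0.4138
Cosine distance = 1 - cos θ ≈ 1 - (-0.4138) = 1.4138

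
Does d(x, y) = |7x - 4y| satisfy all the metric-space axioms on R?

No. d fails symmetry: d(4, 5) = |7·4 - 4·5| = |8| = 8, but d(5, 4) = |7·5 - 4·4| = |19| = 19. Since 8 ≠ 19, d(x,y) ≠ d(y,x) in general.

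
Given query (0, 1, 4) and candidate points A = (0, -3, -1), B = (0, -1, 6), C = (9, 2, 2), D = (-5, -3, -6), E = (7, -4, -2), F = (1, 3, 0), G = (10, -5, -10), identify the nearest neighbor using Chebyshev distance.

Distances: d(A) = 5, d(B) = 2, d(C) = 9, d(D) = 10, d(E) = 7, d(F) = 4, d(G) = 14. Nearest: B = (0, -1, 6) with distance 2.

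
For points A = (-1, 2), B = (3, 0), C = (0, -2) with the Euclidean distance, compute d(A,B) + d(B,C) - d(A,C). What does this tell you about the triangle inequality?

d(A,B) = √(4² + 2²) = √20 ≈ 4.4721, d(B,C) = √(3² + 2²) = √13 ≈ 3.6056, d(A,C) = √(1² + 4²) = √17 ≈ 4.1231.
d(A,B) + d(B,C) - d(A,C) = 4.4721 + 3.6056 - 4.1231 = 8.0777 - 4.1231 = 3.9546 (to 4 decimal places). This is ≥ 0, so the triangle inequality holds for these points.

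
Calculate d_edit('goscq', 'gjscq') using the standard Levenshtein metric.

Let D[i][j] be the edit distance between the first i characters of 'goscq' and the first j characters of 'gjscq', with D[i][0] = i, D[0][j] = j, and D[i][j] = D[i-1][j-1] if the characters match, else 1 + min(D[i-1][j], D[i][j-1], D[i-1][j-1]). Filling the table (rows: prefixes of 'goscq', columns: prefixes of 'gjscq'):
     ε  g  j  s  c  q
  ε  0  1  2  3  4  5
  g  1  0  1  2  3  4
  o  2  1  1  2  3  4
  s  3  2  2  1  2  3
  c  4  3  3  2  1  2
  q  5  4  4  3  2  1
The bottom-right entry gives D[5][5] = 1, so no sequence of fewer than 1 edit works. Backtracking through the table gives one optimal edit sequence (1 edit):
  goscq → gjscq (sub o→j @2)
Edit distance = 1.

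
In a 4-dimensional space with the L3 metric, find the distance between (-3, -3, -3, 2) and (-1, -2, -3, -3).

(Σ|x_i - y_i|^3)^(1/3) = (|-3 - (-1)|^3 + |-3 - (-2)|^3 + |-3 - (-3)|^3 + |2 - (-3)|^3)^(1/3)
= (2^3 + 1^3 + 0^3 + 5^3)^(1/3) = (8 + 1 + 0 + 125)^(1/3) = (134)^(1/3) ≈ 5.1172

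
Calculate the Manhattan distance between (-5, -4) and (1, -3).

Σ|x_i - y_i| = |-5 - 1| + |-4 - (-3)| = 6 + 1 = 7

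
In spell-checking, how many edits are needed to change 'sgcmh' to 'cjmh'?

Let D[i][j] be the edit distance between the first i characters of 'sgcmh' and the first j characters of 'cjmh', with D[i][0] = i, D[0][j] = j, and D[i][j] = D[i-1][j-1] if the characters match, else 1 + min(D[i-1][j], D[i][j-1], D[i-1][j-1]). Filling the table (rows: prefixes of 'sgcmh', columns: prefixes of 'cjmh'):
     ε  c  j  m  h
  ε  0  1  2  3  4
  s  1  1  2  3  4
  g  2  2  2  3  4
  c  3  2  3  3  4
  m  4  3  3  3  4
  h  5  4  4  4  3
The bottom-right entry gives D[5][4] = 3, so no sequence of fewer than 3 edits works. Backtracking through the table gives one optimal edit sequence (3 edits):
  sgcmh → gcmh (del s @1)
  gcmh → ccmh (sub g→c @1)
  ccmh → cjmh (sub c→j @2)
Edit distance = 3.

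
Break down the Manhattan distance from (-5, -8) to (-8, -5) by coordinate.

Σ|x_i - y_i| = |-5 - (-8)| + |-8 - (-5)| = 3 + 3 = 6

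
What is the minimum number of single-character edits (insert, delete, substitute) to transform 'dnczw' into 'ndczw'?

Let D[i][j] be the edit distance between the first i characters of 'dnczw' and the first j characters of 'ndczw', with D[i][0] = i, D[0][j] = j, and D[i][j] = D[i-1][j-1] if the characters match, else 1 + min(D[i-1][j], D[i][j-1], D[i-1][j-1]). Filling the table (rows: prefixes of 'dnczw', columns: prefixes of 'ndczw'):
     ε  n  d  c  z  w
  ε  0  1  2  3  4  5
  d  1  1  1  2  3  4
  n  2  1  2  2  3  4
  c  3  2  2  2  3  4
  z  4  3  3  3  2  3
  w  5  4  4  4  3  2
The bottom-right entry gives D[5][5] = 2, so no sequence of fewer than 2 edits works. Backtracking through the table gives one optimal edit sequence (2 edits):
  dnczw → nnczw (sub d→n @1)
  nnczw → ndczw (sub n→d @2)
Edit distance = 2.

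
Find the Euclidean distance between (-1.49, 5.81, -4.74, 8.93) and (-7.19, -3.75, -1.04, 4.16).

√(Σ(x_i - y_i)²) = √((-1.49 - (-7.19))² + (5.81 - (-3.75))² + (-4.74 - (-1.04))² + (8.93 - 4.16)²)
= √(5.7² + 9.56² + (-3.7)² + 4.77²) = √(32.49 + 91.3936 + 13.69 + 22.7529) = √160.3265 ≈ 12.662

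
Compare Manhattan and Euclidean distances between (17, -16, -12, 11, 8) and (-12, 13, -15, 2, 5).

L1 = |17 - (-12)| + |-16 - 13| + |-12 - (-15)| + |11 - 2| + |8 - 5| = 29 + 29 + 3 + 9 + 3 = 73
L2 = √(29² + 29² + 3² + 9² + 3²) = √1781 ≈ 42.2019
L1 ≥ L2 always (equality iff movement is along one axis); L1 > L2 here.
Ratio L1/L2 = 73/√1781 ≈ 1.7298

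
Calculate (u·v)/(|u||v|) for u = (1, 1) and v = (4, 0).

With u = (1, 1), v = (4, 0):
u·v = 1·4 + 1·0 = 4 + 0 = 4.
|u| = √(1² + 1²) = √2, |v| = √(4² + 0²) = √16, so |u||v| = √(2·16) = √32.
cos θ = (u·v)/(|u||v|) = 4/√32 ≈ 0.7071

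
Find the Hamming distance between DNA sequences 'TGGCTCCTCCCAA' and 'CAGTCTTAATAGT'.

Differing positions: 1, 2, 4, 5, 6, 7, 8, 9, 10, 11, 12, 13. Hamming distance = 12.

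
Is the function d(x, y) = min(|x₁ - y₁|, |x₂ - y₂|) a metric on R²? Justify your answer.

No. d fails identity of indiscernibles: take x = (0, 0) and y = (0, 1). Then d(x,y) = min(|0 - 0|, |0 - 1|) = min(0, 1) = 0, yet x ≠ y.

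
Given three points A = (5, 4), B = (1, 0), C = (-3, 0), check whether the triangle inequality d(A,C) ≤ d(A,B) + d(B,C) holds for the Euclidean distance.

d(A,B) = √(4² + 4²) = √32 ≈ 5.6569, d(B,C) = √(4² + 0²) = √16 = 4, d(A,C) = √(8² + 4²) = √80 ≈ 8.9443.
d(A,C) ≈ 8.9443 ≤ 5.6569 + 4 = 9.6569. Triangle inequality is satisfied.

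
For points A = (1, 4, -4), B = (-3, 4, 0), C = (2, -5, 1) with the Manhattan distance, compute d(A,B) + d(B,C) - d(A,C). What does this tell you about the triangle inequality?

d(A,B) = 4 + 0 + 4 = 8, d(B,C) = 5 + 9 + 1 = 15, d(A,C) = 1 + 9 + 5 = 15.
d(A,B) + d(B,C) - d(A,C) = 8 + 15 - 15 = 23 - 15 = 8. This is ≥ 0, so the triangle inequality holds for these points.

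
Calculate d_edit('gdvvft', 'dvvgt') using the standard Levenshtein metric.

Let D[i][j] be the edit distance between the first i characters of 'gdvvft' and the first j characters of 'dvvgt', with D[i][0] = i, D[0][j] = j, and D[i][j] = D[i-1][j-1] if the characters match, else 1 + min(D[i-1][j], D[i][j-1], D[i-1][j-1]). Filling the table (rows: prefixes of 'gdvvft', columns: prefixes of 'dvvgt'):
     ε  d  v  v  g  t
  ε  0  1  2  3  4  5
  g  1  1  2  3  3  4
  d  2  1  2  3  4  4
  v  3  2  1  2  3  4
  v  4  3  2  1  2  3
  f  5  4  3  2  2  3
  t  6  5  4  3  3  2
The bottom-right entry gives D[6][5] = 2, so no sequence of fewer than 2 edits works. Backtracking through the table gives one optimal edit sequence (2 edits):
  gdvvft → dvvft (del g @1)
  dvvft → dvvgt (sub f→g @4)
Edit distance = 2.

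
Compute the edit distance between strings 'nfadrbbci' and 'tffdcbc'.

Let D[i][j] be the edit distance between the first i characters of 'nfadrbbci' and the first j characters of 'tffdcbc', with D[i][0] = i, D[0][j] = j, and D[i][j] = D[i-1][j-1] if the characters match, else 1 + min(D[i-1][j], D[i][j-1], D[i-1][j-1]). Filling the table (rows: prefixes of 'nfadrbbci', columns: prefixes of 'tffdcbc'):
     ε  t  f  f  d  c  b  c
  ε  0  1  2  3  4  5  6  7
  n  1  1  2  3  4  5  6  7
  f  2  2  1  2  3  4  5  6
  a  3  3  2  2  3  4  5  6
  d  4  4  3  3  2  3  4  5
  r  5  5  4  4  3  3  4  5
  b  6  6  5  5  4  4  3  4
  b  7  7  6  6  5  5  4  4
  c  8  8  7  7  6  5  5  4
  i  9  9  8  8  7  6  6  5
The bottom-right entry gives D[9][7] = 5, so no sequence of fewer than 5 edits works. Backtracking through the table gives one optimal edit sequence (5 edits):
  nfadrbbci → tfadrbbci (sub n→t @1)
  tfadrbbci → tffdrbbci (sub a→f @3)
  tffdrbbci → tffdbbci (del r @5)
  tffdbbci → tffdcbci (sub b→c @5)
  tffdcbci → tffdcbc (del i @8)
Edit distance = 5.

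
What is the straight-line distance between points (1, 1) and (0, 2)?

√(Σ(x_i - y_i)²) = √((1 - 0)² + (1 - 2)²)
= √(1² + (-1)²) = √(1 + 1) = √2 ≈ 1.4142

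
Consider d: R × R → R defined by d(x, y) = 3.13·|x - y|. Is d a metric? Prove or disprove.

Yes. Since |x - y| is a metric on R and 3.13 > 0, the positive scalar multiple 3.13·|x - y| is also a metric: scaling by a positive constant preserves non-negativity, identity (d=0 ⟺ |x-y|=0 ⟺ x=y), symmetry, and the triangle inequality.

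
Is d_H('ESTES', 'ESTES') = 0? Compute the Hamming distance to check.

Differing positions: none. Hamming distance = 0, so the claim is true.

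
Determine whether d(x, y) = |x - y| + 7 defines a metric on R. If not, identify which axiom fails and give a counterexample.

No. d fails identity of indiscernibles (specifically d(x,x) = 0): d(-8, -8) = |-8 - (-8)| + 7 = 0 + 7 = 7 ≠ 0.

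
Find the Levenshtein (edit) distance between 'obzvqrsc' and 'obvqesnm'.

Let D[i][j] be the edit distance between the first i characters of 'obzvqrsc' and the first j characters of 'obvqesnm', with D[i][0] = i, D[0][j] = j, and D[i][j] = D[i-1][j-1] if the characters match, else 1 + min(D[i-1][j], D[i][j-1], D[i-1][j-1]). Filling the table (rows: prefixes of 'obzvqrsc', columns: prefixes of 'obvqesnm'):
     ε  o  b  v  q  e  s  n  m
  ε  0  1  2  3  4  5  6  7  8
  o  1  0  1  2  3  4  5  6  7
  b  2  1  0  1  2  3  4  5  6
  z  3  2  1  1  2  3  4  5  6
  v  4  3  2  1  2  3  4  5  6
  q  5  4  3  2  1  2  3  4  5
  r  6  5  4  3  2  2  3  4  5
  s  7  6  5  4  3  3  2  3  4
  c  8  7  6  5  4  4  3  3  4
The bottom-right entry gives D[8][8] = 4, so no sequence of fewer than 4 edits works. Backtracking through the table gives one optimal edit sequence (4 edits):
  obzvqrsc → obvqrsc (del z @3)
  obvqrsc → obvqesc (sub r→e @5)
  obvqesc → obvqesnc (ins n @7)
  obvqesnc → obvqesnm (sub c→m @8)
Edit distance = 4.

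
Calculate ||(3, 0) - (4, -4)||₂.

√(Σ(x_i - y_i)²) = √((3 - 4)² + (0 - (-4))²)
= √((-1)² + 4²) = √(1 + 16) = √17 ≈ 4.1231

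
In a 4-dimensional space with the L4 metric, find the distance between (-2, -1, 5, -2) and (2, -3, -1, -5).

(Σ|x_i - y_i|^4)^(1/4) = (|-2 - 2|^4 + |-1 - (-3)|^4 + |5 - (-1)|^4 + |-2 - (-5)|^4)^(1/4)
= (4^4 + 2^4 + 6^4 + 3^4)^(1/4) = (256 + 16 + 1296 + 81)^(1/4) = (1649)^(1/4) ≈ 6.3724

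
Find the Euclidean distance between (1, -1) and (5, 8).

√(Σ(x_i - y_i)²) = √((1 - 5)² + (-1 - 8)²)
= √((-4)² + (-9)²) = √(16 + 81) = √97 ≈ 9.8489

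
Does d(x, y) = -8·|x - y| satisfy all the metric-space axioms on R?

No. With c = -8 < 0, d fails non-negativity: d(3, 5) = -8·|3 - 5| = -8·2 = -16 < 0.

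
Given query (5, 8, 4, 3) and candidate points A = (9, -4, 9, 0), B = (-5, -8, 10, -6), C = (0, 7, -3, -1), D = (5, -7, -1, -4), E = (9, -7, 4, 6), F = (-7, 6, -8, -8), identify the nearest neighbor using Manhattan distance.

Distances: d(A) = 24, d(B) = 41, d(C) = 17, d(D) = 27, d(E) = 22, d(F) = 37. Nearest: C = (0, 7, -3, -1) with distance 17.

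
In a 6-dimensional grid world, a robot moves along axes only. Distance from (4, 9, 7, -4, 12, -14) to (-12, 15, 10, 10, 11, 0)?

Σ|x_i - y_i| = |4 - (-12)| + |9 - 15| + |7 - 10| + |-4 - 10| + |12 - 11| + |-14 - 0| = 16 + 6 + 3 + 14 + 1 + 14 = 54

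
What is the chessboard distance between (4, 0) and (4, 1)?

max(|x_i - y_i|) = max(|4 - 4|, |0 - 1|) = max(0, 1) = 1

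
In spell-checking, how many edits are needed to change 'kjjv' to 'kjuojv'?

Let D[i][j] be the edit distance between the first i characters of 'kjjv' and the first j characters of 'kjuojv', with D[i][0] = i, D[0][j] = j, and D[i][j] = D[i-1][j-1] if the characters match, else 1 + min(D[i-1][j], D[i][j-1], D[i-1][j-1]). Filling the table (rows: prefixes of 'kjjv', columns: prefixes of 'kjuojv'):
     ε  k  j  u  o  j  v
  ε  0  1  2  3  4  5  6
  k  1  0  1  2  3  4  5
  j  2  1  0  1  2  3  4
  j  3  2  1  1  2  2  3
  v  4  3  2  2  2  3  2
The bottom-right entry gives D[4][6] = 2, so no sequence of fewer than 2 edits works. Backtracking through the table gives one optimal edit sequence (2 edits):
  kjjv → kjujv (ins u @3)
  kjujv → kjuojv (ins o @4)
Edit distance = 2.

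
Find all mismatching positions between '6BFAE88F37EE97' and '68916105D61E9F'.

Differing positions: 2, 3, 4, 5, 6, 7, 8, 9, 10, 11, 14. Hamming distance = 11.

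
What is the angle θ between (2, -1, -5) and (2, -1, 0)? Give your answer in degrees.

With u = (2, -1, -5), v = (2, -1, 0):
u·v = 2·2 + (-1)·(-1) + (-5)·0 = 4 + 1 + 0 = 5.
|u| = √(2² + (-1)² + (-5)²) = √30, |v| = √(2² + (-1)² + 0²) = √5, so |u||v| = √(30·5) = √150.
cos θ = (u·v)/(|u||v|) = 5/√150 ≈ 0.408248
θ = arccos(0.408248) ≈ 65.91°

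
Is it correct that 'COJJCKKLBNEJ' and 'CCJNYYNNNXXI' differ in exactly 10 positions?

Differing positions: 2, 4, 5, 6, 7, 8, 9, 10, 11, 12. Hamming distance = 10, so the claim is true.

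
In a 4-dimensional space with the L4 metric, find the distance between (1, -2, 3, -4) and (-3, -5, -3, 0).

(Σ|x_i - y_i|^4)^(1/4) = (|1 - (-3)|^4 + |-2 - (-5)|^4 + |3 - (-3)|^4 + |-4 - 0|^4)^(1/4)
= (4^4 + 3^4 + 6^4 + 4^4)^(1/4) = (256 + 81 + 1296 + 256)^(1/4) = (1889)^(1/4) ≈ 6.5926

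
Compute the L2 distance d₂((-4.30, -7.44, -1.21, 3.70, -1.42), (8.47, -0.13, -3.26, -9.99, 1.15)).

√(Σ(x_i - y_i)²) = √((-4.3 - 8.47)² + (-7.44 - (-0.13))² + (-1.21 - (-3.26))² + (3.7 - (-9.99))² + (-1.42 - 1.15)²)
= √((-12.77)² + (-7.31)² + 2.05² + 13.69² + (-2.57)²) = √(163.0729 + 53.4361 + 4.2025 + 187.4161 + 6.6049) = √414.7325 ≈ 20.365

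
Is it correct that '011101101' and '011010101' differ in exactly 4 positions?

Differing positions: 4, 5, 6. Hamming distance = 3, so the claim that d_H = 4 is false.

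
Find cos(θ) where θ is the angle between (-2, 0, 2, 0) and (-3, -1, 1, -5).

With u = (-2, 0, 2, 0), v = (-3, -1, 1, -5):
u·v = (-2)·(-3) + 0·(-1) + 2·1 + 0·(-5) = 6 + 0 + 2 + 0 = 8.
|u| = √((-2)² + 0² + 2² + 0²) = √8, |v| = √((-3)² + (-1)² + 1² + (-5)²) = √36, so |u||v| = √(8·36) = √288.
cos θ = (u·v)/(|u||v|) = 8/√288 ≈ 0.4714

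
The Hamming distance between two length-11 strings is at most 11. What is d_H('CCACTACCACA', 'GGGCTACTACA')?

Differing positions: 1, 2, 3, 8. Hamming distance = 4. The maximum possible Hamming distance for length-11 strings is 11, so d_H/11 = 4/11 ≈ 0.3636.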